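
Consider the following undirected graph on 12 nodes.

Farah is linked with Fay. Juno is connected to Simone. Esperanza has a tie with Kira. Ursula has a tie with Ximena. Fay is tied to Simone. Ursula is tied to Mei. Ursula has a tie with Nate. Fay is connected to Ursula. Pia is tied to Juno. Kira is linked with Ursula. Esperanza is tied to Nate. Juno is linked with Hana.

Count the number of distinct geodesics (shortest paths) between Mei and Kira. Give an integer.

The shortest distance is 2, and the only length-2 path is Mei–Ursula–Kira. So there is exactly 1 shortest path.

1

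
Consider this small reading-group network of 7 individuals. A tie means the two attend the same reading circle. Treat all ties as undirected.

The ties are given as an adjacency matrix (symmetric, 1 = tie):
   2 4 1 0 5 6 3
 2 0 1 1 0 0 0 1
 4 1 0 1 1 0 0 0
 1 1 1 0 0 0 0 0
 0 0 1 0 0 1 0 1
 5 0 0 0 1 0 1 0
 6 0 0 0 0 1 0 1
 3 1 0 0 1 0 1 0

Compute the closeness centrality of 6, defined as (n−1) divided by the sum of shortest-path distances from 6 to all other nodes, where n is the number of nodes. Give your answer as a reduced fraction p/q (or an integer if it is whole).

1/2

Distances from 6: 0:2, 1:3, 2:2, 3:1, 4:3, 5:1. Sum = 12.
n = 7, so closeness = 6/12 = 1/2.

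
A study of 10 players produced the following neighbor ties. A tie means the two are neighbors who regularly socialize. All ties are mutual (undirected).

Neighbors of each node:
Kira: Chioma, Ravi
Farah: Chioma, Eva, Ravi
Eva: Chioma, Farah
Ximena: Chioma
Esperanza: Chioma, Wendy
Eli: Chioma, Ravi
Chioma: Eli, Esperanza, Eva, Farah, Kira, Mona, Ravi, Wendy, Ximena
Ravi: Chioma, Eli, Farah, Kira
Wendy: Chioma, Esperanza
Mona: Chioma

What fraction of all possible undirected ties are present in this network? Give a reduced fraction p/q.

14/45

There are 14 edges and 10 nodes, so the maximum possible is C(10,2) = 45.
Density = 14/45.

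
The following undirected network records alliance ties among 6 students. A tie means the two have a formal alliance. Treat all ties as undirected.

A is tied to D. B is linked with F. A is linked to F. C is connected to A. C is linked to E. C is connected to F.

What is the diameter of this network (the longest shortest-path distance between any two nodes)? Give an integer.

3

Eccentricity of each node (its greatest distance to any other): A:2, B:3, C:2, D:3, E:3, F:2.
The maximum eccentricity is 3, realized for instance by the pair E–B via E – C – F – B. So the diameter is 3.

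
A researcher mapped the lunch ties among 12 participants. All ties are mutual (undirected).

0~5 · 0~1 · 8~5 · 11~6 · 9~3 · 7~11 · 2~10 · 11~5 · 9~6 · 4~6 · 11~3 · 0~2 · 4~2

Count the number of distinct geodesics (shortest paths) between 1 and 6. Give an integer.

The shortest distance is 4. The length-4 paths are: 1–0–2–4–6; 1–0–5–11–6.
That gives 2 distinct shortest paths.

2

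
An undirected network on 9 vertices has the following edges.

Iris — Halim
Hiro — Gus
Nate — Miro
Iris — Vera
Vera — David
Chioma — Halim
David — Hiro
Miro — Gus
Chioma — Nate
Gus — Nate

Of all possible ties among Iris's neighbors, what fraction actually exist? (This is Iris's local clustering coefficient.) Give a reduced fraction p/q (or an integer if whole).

0

Iris's neighbors: Halim and Vera (k = 2).
Possible neighbor pairs: C(2,2) = 1. Edges among them: none → e = 0.
Clustering(Iris) = 0/1.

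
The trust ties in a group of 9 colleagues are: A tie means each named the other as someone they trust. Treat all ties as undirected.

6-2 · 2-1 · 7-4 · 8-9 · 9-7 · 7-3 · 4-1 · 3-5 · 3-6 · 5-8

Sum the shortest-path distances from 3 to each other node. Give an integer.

14

Distances from 3: 1:3, 2:2, 4:2, 5:1, 6:1, 7:1, 8:2, 9:2.
Sum = 3 + 2 + 2 + 1 + 1 + 1 + 2 + 2 = 14.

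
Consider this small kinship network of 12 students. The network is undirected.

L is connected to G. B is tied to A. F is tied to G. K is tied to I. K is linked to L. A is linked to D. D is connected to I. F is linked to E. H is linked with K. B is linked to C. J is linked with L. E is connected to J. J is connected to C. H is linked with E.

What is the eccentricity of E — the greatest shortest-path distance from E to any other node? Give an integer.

4

Distances from E: A:4, B:3, C:2, D:4, F:1, G:2, H:1, I:3, J:1, K:2, L:2.
The largest is 4 (to D and A), so the eccentricity of E is 4.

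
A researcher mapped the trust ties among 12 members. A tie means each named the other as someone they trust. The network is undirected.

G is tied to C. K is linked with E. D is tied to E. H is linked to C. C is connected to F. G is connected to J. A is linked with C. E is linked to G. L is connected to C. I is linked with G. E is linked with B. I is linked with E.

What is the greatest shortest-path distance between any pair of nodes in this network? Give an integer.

Eccentricity of each node (its greatest distance to any other): A:4, B:4, C:3, D:4, E:3, F:4, G:2, H:4, I:3, J:3, K:4, L:4.
The maximum eccentricity is 4, realized for instance by the pair L–K via L – C – G – E – K. So the diameter is 4.

4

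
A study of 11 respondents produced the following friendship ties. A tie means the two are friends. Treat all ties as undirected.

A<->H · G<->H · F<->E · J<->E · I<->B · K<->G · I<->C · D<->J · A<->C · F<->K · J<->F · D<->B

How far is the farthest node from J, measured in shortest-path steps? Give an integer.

Distances from J: A:5, B:2, C:4, D:1, E:1, F:1, G:3, H:4, I:3, K:2.
The largest is 5 (to A), so the eccentricity of J is 5.

5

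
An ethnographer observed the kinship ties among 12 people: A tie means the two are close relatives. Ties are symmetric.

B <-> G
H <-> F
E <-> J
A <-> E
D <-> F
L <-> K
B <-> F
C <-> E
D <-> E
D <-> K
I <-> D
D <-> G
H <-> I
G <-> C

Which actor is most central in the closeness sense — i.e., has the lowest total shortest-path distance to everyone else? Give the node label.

Farness (sum of distances to all others) for each node — A:31, B:29, C:27, D:17, E:21, F:23, G:23, H:31, I:25, J:31, K:25, L:35.
The smallest farness is 17, for D, so D has the highest closeness.

D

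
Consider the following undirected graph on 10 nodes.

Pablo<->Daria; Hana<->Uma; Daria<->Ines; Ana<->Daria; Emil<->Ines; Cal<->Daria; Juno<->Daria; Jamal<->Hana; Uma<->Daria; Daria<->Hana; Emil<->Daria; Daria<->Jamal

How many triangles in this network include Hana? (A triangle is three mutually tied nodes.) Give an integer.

2

Hana's neighbors: Daria, Jamal, and Uma.
Neighbor pairs that are themselves tied: Hana–Daria–Jamal; Hana–Daria–Uma. Each forms one triangle with Hana, for 2 in total.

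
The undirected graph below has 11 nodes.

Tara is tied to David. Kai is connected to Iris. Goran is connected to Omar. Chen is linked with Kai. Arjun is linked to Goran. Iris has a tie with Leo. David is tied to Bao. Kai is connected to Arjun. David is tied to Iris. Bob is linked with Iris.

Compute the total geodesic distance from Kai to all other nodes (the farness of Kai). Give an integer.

Distances from Kai: Arjun:1, Bao:3, Bob:2, Chen:1, David:2, Goran:2, Iris:1, Leo:2, Omar:3, Tara:3.
Sum = 1 + 3 + 2 + 1 + 2 + 2 + 1 + 2 + 3 + 3 = 20.

20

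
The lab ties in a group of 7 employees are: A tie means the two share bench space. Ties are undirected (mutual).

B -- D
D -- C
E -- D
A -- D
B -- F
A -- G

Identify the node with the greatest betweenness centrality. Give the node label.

Unnormalized betweenness of each node: A:5, B:5, C:0, D:13, E:0, F:0, G:0.
D has the largest value, 13, making it the main broker — the node through which the most shortest paths run.

D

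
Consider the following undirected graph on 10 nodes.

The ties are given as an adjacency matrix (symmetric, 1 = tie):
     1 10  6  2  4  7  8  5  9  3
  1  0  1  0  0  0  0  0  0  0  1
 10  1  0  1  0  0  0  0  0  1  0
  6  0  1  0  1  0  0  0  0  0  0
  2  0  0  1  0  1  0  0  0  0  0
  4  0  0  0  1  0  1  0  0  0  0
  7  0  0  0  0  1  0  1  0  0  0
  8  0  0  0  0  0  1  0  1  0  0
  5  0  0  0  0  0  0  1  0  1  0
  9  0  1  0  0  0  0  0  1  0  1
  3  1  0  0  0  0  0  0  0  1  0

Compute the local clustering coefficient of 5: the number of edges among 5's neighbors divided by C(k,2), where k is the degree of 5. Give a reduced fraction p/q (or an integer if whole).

5's neighbors: 8 and 9 (k = 2).
Possible neighbor pairs: C(2,2) = 1. Edges among them: none → e = 0.
Clustering(5) = 0/1.

0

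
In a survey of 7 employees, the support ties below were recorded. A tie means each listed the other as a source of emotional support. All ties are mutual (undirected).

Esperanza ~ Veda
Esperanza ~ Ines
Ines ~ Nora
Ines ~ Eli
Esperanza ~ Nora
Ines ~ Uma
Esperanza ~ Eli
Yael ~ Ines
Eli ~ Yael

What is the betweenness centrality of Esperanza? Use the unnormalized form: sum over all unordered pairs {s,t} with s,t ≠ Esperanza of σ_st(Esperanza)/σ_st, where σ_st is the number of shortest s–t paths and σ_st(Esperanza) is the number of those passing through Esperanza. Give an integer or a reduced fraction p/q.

11/2

Pairs whose geodesics pass through Esperanza — Veda–Uma: 1; Veda–Eli: 1; Veda–Ines: 1; Veda–Nora: 1; Veda–Yael: 2/2; Eli–Nora: 1/2.
All other pairs contribute 0.
Summing the contributions gives betweenness(Esperanza) = 11/2.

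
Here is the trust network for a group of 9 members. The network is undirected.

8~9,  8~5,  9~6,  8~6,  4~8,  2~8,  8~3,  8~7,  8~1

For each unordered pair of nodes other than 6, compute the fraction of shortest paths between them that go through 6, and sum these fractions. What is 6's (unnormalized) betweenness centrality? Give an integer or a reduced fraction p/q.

No shortest path between any pair of other nodes passes through 6.
Summing the contributions gives betweenness(6) = 0.

0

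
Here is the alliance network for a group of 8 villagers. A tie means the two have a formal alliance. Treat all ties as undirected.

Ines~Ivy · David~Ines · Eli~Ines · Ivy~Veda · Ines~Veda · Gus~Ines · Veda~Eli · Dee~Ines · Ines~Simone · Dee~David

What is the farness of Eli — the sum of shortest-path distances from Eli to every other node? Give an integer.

Distances from Eli: David:2, Dee:2, Gus:2, Ines:1, Ivy:2, Simone:2, Veda:1.
Sum = 2 + 2 + 2 + 1 + 2 + 2 + 1 = 12.

12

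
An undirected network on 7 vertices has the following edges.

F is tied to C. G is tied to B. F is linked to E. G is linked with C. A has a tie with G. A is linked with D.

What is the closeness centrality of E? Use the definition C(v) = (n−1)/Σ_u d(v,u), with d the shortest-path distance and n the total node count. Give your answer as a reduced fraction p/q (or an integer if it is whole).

Distances from E: A:4, B:4, C:2, D:5, F:1, G:3. Sum = 19.
n = 7, so closeness = 6/19.

6/19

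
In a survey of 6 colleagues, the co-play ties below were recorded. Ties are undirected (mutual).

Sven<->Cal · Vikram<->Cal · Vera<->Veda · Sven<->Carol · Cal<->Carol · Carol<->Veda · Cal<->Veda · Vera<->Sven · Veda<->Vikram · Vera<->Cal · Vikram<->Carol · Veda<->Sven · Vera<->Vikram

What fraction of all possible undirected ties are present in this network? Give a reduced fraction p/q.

13/15

There are 13 edges and 6 nodes, so the maximum possible is C(6,2) = 15.
Density = 13/15.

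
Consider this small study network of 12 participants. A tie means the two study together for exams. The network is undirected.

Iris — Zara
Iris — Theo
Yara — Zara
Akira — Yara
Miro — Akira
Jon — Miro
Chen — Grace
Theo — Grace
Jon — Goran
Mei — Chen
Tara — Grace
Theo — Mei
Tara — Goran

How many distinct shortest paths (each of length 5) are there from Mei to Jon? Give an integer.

The shortest distance is 5. The length-5 paths are: Mei–Chen–Grace–Tara–Goran–Jon; Mei–Theo–Grace–Tara–Goran–Jon.
That gives 2 distinct shortest paths.

2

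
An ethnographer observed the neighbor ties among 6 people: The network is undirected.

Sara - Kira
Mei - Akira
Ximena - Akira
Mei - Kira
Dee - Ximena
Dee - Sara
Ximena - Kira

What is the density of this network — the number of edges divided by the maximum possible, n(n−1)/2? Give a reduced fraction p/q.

7/15

There are 7 edges and 6 nodes, so the maximum possible is C(6,2) = 15.
Density = 7/15.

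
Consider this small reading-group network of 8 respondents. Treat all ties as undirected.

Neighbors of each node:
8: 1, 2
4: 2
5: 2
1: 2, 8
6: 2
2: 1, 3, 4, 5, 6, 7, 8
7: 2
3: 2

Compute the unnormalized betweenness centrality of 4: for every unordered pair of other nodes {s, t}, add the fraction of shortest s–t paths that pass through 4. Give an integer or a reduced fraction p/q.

0

No shortest path between any pair of other nodes passes through 4.
Summing the contributions gives betweenness(4) = 0.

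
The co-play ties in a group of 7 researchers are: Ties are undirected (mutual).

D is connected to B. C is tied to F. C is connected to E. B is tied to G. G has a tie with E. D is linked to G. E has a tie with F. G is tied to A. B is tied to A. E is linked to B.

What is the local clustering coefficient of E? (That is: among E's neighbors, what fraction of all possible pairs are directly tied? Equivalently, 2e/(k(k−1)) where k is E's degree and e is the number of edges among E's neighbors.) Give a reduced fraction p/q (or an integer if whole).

1/3

E's neighbors: B, C, F, and G (k = 4).
Possible neighbor pairs: C(4,2) = 6. Edges among them: B–G, C–F → e = 2.
Clustering(E) = 2/6 = 1/3.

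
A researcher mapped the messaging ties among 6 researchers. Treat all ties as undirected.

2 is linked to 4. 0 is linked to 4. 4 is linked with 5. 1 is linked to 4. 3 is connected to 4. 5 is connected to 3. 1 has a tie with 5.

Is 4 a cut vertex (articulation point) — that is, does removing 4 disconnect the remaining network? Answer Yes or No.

Yes

Removing 4 leaves {0} with no path to {1, 3, and 5}, so the network splits into 3 components. 4 is a cut vertex.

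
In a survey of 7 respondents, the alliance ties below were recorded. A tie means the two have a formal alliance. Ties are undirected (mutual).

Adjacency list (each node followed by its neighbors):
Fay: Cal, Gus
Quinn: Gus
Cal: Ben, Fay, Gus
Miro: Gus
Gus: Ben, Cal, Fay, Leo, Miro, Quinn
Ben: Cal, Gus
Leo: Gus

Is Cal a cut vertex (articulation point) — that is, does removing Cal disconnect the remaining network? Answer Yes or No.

Even without Cal, every remaining node can still reach every other (the residual graph is connected), so Cal is not a cut vertex.

No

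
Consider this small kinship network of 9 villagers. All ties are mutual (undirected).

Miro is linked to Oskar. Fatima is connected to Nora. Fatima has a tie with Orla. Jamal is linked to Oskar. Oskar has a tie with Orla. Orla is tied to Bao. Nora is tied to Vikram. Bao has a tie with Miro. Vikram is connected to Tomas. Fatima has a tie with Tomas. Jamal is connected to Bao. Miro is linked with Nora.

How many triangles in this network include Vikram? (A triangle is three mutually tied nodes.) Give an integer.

0

Vikram's neighbors are Nora and Tomas, but none of them are tied to each other, so no triangle contains Vikram.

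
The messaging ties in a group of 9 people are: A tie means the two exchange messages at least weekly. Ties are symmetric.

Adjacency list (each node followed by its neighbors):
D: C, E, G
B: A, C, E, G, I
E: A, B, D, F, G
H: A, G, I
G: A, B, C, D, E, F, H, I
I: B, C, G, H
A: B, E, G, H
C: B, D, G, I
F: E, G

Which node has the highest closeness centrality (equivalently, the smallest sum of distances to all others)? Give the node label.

Farness (sum of distances to all others) for each node — A:12, B:11, C:12, D:13, E:11, F:14, G:8, H:13, I:12.
The smallest farness is 8, for G, so G has the highest closeness.

G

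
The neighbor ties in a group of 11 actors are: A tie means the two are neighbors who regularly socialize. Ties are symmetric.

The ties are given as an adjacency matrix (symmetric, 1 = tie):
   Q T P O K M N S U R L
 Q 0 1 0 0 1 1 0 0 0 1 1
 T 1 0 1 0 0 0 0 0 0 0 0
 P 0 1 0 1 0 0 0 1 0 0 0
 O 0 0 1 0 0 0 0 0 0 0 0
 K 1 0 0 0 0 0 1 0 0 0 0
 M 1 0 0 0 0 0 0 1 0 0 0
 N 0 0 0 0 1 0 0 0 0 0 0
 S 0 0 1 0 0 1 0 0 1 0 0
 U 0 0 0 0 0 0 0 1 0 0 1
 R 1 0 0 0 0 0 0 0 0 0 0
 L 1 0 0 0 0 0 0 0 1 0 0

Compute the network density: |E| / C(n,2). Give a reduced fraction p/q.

There are 12 edges and 11 nodes, so the maximum possible is C(11,2) = 55.
Density = 12/55.

12/55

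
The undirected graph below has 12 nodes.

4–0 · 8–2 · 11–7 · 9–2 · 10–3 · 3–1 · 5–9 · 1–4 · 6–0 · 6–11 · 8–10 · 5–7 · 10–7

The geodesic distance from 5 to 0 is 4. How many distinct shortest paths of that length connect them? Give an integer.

1

The shortest distance is 4, and the only length-4 path is 5–7–11–6–0. So there is exactly 1 shortest path.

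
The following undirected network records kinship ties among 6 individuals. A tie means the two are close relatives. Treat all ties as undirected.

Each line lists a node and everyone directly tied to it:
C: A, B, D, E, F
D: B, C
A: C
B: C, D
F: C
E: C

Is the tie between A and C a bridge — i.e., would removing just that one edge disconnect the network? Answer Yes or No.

Without the A–C edge there is no alternate route between A and C, so the network disconnects. It is a bridge.

Yes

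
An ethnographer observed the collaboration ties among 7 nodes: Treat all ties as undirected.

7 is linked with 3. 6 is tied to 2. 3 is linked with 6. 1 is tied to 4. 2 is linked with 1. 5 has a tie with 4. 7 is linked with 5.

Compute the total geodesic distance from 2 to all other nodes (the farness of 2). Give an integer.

Distances from 2: 1:1, 3:2, 4:2, 5:3, 6:1, 7:3.
Sum = 1 + 2 + 2 + 3 + 1 + 3 = 12.

12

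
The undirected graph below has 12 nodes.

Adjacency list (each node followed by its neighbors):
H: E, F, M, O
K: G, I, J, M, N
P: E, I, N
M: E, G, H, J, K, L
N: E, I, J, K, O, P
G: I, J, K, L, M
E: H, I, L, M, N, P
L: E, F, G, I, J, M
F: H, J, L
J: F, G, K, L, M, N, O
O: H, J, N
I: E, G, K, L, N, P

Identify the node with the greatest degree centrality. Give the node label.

Degrees — E:6, F:3, G:5, H:4, I:6, J:7, K:5, L:6, M:6, N:6, O:3, P:3.
The maximum is 7, attained only by J.

J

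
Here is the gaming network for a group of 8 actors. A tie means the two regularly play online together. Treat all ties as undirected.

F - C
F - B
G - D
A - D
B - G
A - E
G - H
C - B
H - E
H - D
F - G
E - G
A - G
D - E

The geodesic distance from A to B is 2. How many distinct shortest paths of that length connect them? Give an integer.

The shortest distance is 2, and the only length-2 path is A–G–B. So there is exactly 1 shortest path.

1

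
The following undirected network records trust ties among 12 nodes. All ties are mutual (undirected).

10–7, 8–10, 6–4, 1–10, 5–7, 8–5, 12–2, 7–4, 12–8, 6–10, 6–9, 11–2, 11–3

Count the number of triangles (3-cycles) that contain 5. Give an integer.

0

5's neighbors are 7 and 8, but none of them are tied to each other, so no triangle contains 5.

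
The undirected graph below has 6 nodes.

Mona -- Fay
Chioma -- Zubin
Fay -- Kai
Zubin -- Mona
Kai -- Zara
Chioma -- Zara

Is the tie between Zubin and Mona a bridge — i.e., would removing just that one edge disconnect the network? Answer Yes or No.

No

Even without that edge, Zubin still reaches Mona via Zubin – Chioma – Zara – Kai – Fay – Mona, so the network stays connected. Not a bridge.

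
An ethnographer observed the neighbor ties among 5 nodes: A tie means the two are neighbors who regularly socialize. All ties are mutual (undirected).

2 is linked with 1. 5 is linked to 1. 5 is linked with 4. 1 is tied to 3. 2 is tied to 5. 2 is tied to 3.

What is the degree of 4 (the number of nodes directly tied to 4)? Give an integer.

4 is directly tied to 5. That is 1 neighbor, so the degree of 4 is 1.

1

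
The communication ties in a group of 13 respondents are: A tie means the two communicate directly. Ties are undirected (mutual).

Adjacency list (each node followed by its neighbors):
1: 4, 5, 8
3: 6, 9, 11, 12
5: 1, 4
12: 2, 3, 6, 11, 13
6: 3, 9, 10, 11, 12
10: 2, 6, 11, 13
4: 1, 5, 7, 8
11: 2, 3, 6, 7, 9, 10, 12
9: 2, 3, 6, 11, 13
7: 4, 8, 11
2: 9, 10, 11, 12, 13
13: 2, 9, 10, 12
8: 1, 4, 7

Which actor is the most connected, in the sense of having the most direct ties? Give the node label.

11

Degrees — 1:3, 2:5, 3:4, 4:4, 5:2, 6:5, 7:3, 8:3, 9:5, 10:4, 11:7, 12:5, 13:4.
The maximum is 7, attained only by 11.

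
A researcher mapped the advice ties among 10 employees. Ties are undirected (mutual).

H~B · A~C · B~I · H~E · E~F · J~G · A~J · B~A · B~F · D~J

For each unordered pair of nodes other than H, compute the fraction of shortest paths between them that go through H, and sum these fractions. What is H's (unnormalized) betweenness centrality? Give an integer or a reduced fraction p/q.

7/2

Pairs whose geodesics pass through H — C–E: 1/2; J–E: 1/2; D–E: 1/2; A–E: 1/2; G–E: 1/2; I–E: 1/2; B–E: 1/2.
All other pairs contribute 0.
Summing the contributions gives betweenness(H) = 7/2.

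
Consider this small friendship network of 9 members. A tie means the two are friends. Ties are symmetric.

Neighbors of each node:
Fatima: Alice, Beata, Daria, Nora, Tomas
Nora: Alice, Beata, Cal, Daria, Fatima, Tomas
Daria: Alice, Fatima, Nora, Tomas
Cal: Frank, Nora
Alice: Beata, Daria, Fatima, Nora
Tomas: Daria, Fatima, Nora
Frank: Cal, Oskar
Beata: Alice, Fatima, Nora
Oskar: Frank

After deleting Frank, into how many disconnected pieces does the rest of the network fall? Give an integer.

Without Frank, the remaining ties split the others into: {Alice, Beata, Cal, Daria, Fatima, Nora, Tomas}; {Oskar}.
That's 2 separate components.

2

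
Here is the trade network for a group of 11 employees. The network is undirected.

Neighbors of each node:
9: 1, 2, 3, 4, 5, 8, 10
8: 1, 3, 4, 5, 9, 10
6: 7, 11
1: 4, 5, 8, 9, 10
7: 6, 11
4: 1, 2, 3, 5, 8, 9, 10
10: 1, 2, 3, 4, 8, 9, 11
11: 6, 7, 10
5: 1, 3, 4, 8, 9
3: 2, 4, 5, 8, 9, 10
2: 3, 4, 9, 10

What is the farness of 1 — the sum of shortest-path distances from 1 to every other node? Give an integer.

Distances from 1: 2:2, 3:2, 4:1, 5:1, 6:3, 7:3, 8:1, 9:1, 10:1, 11:2.
Sum = 2 + 2 + 1 + 1 + 3 + 3 + 1 + 1 + 1 + 2 = 17.

17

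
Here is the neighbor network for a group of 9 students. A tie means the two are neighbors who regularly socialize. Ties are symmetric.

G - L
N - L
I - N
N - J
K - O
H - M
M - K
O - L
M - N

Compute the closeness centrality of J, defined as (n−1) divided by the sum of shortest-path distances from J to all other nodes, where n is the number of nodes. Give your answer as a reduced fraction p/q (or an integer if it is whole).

Distances from J: G:3, H:3, I:2, K:3, L:2, M:2, N:1, O:3. Sum = 19.
n = 9, so closeness = 8/19.

8/19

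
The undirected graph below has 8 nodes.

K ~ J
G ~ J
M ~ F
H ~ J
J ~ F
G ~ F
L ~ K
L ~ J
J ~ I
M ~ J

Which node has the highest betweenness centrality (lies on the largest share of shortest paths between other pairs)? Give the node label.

J

Unnormalized betweenness of each node: F:1/2, G:0, H:0, I:0, J:35/2, K:0, L:0, M:0.
J has the largest value, 35/2, making it the main broker — the node through which the most shortest paths run.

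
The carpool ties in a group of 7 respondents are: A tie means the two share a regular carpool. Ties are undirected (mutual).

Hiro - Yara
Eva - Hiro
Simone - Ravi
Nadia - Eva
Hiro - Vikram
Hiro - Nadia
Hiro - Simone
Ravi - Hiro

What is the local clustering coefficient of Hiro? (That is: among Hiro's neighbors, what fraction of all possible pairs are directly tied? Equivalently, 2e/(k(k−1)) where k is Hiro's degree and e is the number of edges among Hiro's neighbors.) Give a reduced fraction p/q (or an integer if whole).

2/15

Hiro's neighbors: Eva, Nadia, Ravi, Simone, Vikram, and Yara (k = 6).
Possible neighbor pairs: C(6,2) = 15. Edges among them: Eva–Nadia, Ravi–Simone → e = 2.
Clustering(Hiro) = 2/15.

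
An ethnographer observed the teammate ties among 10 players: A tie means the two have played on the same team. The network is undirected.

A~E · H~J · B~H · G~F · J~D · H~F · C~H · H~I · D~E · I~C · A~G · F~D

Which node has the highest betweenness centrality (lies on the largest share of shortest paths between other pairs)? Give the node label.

H

Unnormalized betweenness of each node: A:1, B:0, C:0, D:8, E:2, F:14, G:5, H:21, I:0, J:4.
H has the largest value, 21, making it the main broker — the node through which the most shortest paths run.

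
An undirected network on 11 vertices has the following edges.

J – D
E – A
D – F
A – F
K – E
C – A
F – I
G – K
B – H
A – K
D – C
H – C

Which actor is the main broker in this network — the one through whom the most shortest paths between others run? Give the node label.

A

Unnormalized betweenness of each node: A:24, B:0, C:20, D:12, E:0, F:13, G:0, H:9, I:0, J:0, K:9.
A has the largest value, 24, making it the main broker — the node through which the most shortest paths run.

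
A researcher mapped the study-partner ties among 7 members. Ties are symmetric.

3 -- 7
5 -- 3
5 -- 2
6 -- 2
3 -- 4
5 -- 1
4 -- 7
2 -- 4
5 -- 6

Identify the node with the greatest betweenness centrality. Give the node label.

Unnormalized betweenness of each node: 1:0, 2:5/2, 3:7/2, 4:2, 5:7, 6:0, 7:0.
5 has the largest value, 7, making it the main broker — the node through which the most shortest paths run.

5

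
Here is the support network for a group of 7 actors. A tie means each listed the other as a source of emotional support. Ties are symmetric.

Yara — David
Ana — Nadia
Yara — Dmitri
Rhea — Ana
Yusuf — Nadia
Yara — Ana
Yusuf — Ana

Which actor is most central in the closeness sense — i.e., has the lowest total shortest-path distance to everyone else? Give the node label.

Ana

Farness (sum of distances to all others) for each node — Ana:8, David:14, Dmitri:14, Nadia:12, Rhea:13, Yara:9, Yusuf:12.
The smallest farness is 8, for Ana, so Ana has the highest closeness.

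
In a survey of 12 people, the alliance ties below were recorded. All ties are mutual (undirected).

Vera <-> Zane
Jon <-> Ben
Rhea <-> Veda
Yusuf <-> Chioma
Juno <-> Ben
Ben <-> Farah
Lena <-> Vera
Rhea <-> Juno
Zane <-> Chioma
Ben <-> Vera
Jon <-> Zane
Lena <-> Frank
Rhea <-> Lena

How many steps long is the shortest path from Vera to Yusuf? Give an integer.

One shortest route is Vera – Zane – Chioma – Yusuf, which uses 3 edges, and at distance 2 from Vera we only reach {Chioma, Farah, Frank, Jon, Juno, Rhea}, which does not include Yusuf. So d(Vera,Yusuf) = 3.

3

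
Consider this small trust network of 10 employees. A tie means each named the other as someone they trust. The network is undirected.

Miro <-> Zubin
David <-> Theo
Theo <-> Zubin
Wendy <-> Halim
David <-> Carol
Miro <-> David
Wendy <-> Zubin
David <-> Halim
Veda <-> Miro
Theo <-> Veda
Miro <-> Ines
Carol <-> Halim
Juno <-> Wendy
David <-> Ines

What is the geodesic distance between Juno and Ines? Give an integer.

4

One shortest route is Juno – Wendy – Halim – David – Ines, which uses 4 edges, and at distance 3 from Juno we only reach {Carol, David, Miro, Theo}, which does not include Ines. So d(Juno,Ines) = 4.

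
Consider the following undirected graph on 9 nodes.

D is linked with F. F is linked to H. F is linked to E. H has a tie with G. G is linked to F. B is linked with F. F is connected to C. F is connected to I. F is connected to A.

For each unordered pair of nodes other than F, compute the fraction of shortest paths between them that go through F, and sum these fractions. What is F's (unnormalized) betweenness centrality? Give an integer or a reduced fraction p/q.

27

Pairs whose geodesics pass through F — I–E: 1; I–C: 1; I–B: 1; I–G: 1; I–D: 1; I–A: 1; I–H: 1; E–C: 1; E–B: 1; E–G: 1; E–D: 1; E–A: 1; E–H: 1; C–B: 1 … (+13 more pairs).
All other pairs contribute 0.
Summing the contributions gives betweenness(F) = 27.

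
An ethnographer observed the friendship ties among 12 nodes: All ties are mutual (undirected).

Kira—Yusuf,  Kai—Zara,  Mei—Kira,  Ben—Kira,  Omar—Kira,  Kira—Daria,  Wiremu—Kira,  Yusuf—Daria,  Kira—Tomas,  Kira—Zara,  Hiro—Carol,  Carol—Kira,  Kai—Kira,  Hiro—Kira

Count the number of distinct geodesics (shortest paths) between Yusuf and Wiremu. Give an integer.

The shortest distance is 2, and the only length-2 path is Yusuf–Kira–Wiremu. So there is exactly 1 shortest path.

1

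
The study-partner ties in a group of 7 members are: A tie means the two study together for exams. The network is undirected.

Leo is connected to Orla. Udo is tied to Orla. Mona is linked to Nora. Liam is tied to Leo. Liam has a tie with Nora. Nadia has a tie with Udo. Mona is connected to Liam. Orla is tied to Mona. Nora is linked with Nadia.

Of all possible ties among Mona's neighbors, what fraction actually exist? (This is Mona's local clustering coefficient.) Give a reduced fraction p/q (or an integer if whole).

Mona's neighbors: Liam, Nora, and Orla (k = 3).
Possible neighbor pairs: C(3,2) = 3. Edges among them: Liam–Nora → e = 1.
Clustering(Mona) = 1/3.

1/3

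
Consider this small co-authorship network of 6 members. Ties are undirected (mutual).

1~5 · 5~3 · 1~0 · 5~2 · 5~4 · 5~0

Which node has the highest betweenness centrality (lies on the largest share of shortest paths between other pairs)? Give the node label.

5

Unnormalized betweenness of each node: 0:0, 1:0, 2:0, 3:0, 4:0, 5:9.
5 has the largest value, 9, making it the main broker — the node through which the most shortest paths run.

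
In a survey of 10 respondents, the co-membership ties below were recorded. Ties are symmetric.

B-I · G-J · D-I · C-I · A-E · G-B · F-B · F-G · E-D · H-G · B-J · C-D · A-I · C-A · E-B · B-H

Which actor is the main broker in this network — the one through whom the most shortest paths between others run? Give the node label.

Unnormalized betweenness of each node: A:5/6, B:131/6, C:1/3, D:5/6, E:16/3, F:0, G:3/2, H:0, I:31/3, J:0.
B has the largest value, 131/6, making it the main broker — the node through which the most shortest paths run.

B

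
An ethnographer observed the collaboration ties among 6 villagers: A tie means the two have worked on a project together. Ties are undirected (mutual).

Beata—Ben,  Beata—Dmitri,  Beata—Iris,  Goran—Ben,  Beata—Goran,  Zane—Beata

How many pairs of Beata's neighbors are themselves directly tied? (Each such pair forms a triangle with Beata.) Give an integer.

1

Beata's neighbors: Ben, Dmitri, Goran, Iris, and Zane.
Neighbor pairs that are themselves tied: Beata–Ben–Goran. Each forms one triangle with Beata, for 1 in total.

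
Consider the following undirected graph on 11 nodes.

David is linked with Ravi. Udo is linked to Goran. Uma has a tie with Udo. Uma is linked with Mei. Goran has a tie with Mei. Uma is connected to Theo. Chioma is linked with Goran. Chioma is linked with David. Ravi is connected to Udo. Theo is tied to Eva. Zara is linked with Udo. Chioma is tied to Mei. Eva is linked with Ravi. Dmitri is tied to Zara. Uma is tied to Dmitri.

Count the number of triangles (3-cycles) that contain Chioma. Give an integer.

1

Chioma's neighbors: David, Goran, and Mei.
Neighbor pairs that are themselves tied: Chioma–Goran–Mei. Each forms one triangle with Chioma, for 1 in total.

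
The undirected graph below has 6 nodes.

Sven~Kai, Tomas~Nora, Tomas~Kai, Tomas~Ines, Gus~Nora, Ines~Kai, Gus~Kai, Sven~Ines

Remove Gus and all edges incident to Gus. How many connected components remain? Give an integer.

Gus's neighbors (Kai and Nora) remain reachable from one another through other ties, so the rest of the network stays in one piece.

1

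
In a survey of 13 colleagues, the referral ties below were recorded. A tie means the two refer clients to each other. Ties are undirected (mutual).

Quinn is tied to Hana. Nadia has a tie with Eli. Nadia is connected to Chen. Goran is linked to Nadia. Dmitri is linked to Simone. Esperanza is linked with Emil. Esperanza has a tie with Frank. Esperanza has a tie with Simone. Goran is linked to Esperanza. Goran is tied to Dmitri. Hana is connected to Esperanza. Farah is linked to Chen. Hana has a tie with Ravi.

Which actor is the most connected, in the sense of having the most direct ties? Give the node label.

Degrees — Chen:2, Dmitri:2, Eli:1, Emil:1, Esperanza:5, Farah:1, Frank:1, Goran:3, Hana:3, Nadia:3, Quinn:1, Ravi:1, Simone:2.
The maximum is 5, attained only by Esperanza.

Esperanza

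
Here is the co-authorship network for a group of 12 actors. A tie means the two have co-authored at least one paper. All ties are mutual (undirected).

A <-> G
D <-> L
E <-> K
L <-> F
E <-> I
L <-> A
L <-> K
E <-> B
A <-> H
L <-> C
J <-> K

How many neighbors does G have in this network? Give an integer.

1

G is directly tied to A. That is 1 neighbor, so the degree of G is 1.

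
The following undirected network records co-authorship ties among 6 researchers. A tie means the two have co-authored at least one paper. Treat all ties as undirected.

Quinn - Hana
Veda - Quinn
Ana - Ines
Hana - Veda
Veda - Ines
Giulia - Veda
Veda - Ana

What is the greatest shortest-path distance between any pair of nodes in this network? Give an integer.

Eccentricity of each node (its greatest distance to any other): Ana:2, Giulia:2, Hana:2, Ines:2, Quinn:2, Veda:1.
The maximum eccentricity is 2, realized for instance by the pair Ines–Hana via Ines – Veda – Hana. So the diameter is 2.

2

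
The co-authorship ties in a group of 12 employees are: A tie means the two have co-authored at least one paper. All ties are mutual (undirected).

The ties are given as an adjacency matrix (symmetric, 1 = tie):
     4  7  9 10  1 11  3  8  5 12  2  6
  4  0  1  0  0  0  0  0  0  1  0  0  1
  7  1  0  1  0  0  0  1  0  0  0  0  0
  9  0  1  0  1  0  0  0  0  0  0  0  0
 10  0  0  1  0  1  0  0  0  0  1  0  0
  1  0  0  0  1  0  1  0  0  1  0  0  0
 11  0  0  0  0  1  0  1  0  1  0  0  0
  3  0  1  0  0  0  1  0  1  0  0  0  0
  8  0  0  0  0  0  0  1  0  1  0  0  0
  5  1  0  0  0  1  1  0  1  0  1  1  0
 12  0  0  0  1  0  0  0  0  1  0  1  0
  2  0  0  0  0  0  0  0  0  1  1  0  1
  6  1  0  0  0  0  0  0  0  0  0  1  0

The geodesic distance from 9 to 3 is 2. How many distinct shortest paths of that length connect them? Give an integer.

The shortest distance is 2, and the only length-2 path is 9–7–3. So there is exactly 1 shortest path.

1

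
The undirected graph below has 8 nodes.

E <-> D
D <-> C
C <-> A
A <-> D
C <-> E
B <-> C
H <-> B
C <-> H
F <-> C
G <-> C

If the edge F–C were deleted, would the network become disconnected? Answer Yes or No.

Yes

Without the F–C edge there is no alternate route between F and C, so the network disconnects. It is a bridge.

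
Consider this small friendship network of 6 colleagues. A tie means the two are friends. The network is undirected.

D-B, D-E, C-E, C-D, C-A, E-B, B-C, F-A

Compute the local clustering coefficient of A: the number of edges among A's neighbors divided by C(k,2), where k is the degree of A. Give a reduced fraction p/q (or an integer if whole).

0

A's neighbors: C and F (k = 2).
Possible neighbor pairs: C(2,2) = 1. Edges among them: none → e = 0.
Clustering(A) = 0/1.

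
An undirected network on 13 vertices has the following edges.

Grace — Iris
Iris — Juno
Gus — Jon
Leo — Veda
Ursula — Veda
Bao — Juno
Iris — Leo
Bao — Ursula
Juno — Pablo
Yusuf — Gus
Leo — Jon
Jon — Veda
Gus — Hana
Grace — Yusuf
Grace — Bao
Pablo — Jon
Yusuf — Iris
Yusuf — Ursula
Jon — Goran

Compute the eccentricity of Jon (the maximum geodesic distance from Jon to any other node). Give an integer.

3

Distances from Jon: Bao:3, Goran:1, Grace:3, Gus:1, Hana:2, Iris:2, Juno:2, Leo:1, Pablo:1, Ursula:2, Veda:1, Yusuf:2.
The largest is 3 (to Grace and Bao), so the eccentricity of Jon is 3.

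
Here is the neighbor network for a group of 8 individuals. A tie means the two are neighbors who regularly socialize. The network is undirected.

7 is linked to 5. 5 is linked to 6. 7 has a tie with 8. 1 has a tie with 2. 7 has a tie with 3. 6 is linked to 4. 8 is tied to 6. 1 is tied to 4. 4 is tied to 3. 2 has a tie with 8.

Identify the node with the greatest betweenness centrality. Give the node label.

Unnormalized betweenness of each node: 1:3/2, 2:3/2, 3:3/2, 4:5, 5:1/2, 6:4, 7:7/2, 8:9/2.
4 has the largest value, 5, making it the main broker — the node through which the most shortest paths run.

4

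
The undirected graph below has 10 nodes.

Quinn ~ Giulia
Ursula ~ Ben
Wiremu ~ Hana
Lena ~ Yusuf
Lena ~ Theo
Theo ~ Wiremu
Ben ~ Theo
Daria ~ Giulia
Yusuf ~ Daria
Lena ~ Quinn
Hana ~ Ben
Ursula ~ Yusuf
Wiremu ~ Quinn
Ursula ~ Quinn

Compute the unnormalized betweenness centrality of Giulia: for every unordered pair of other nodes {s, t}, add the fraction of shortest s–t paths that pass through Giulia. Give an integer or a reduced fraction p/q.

5/2

Pairs whose geodesics pass through Giulia — Quinn–Daria: 1; Daria–Wiremu: 1; Daria–Hana: 1/2.
All other pairs contribute 0.
Summing the contributions gives betweenness(Giulia) = 5/2.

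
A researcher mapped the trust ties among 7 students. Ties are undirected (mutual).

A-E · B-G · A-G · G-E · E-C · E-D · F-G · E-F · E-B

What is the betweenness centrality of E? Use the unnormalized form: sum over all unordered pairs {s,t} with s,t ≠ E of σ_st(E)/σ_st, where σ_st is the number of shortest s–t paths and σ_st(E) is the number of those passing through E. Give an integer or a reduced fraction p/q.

21/2

Pairs whose geodesics pass through E — G–C: 1; G–D: 1; C–A: 1; C–F: 1; C–B: 1; C–D: 1; A–F: 1/2; A–B: 1/2; A–D: 1; F–B: 1/2; F–D: 1; B–D: 1.
All other pairs contribute 0.
Summing the contributions gives betweenness(E) = 21/2.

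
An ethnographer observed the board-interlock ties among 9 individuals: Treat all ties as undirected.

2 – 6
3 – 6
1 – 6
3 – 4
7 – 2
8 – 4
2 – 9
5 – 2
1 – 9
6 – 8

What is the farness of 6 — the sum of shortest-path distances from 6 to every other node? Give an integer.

12

Distances from 6: 1:1, 2:1, 3:1, 4:2, 5:2, 7:2, 8:1, 9:2.
Sum = 1 + 1 + 1 + 2 + 2 + 2 + 1 + 2 = 12.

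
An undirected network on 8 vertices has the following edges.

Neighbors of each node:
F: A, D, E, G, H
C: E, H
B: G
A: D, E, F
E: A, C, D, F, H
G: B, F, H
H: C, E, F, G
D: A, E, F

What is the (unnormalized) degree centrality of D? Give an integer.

3

D is directly tied to A, E, and F. That is 3 neighbors, so the degree of D is 3.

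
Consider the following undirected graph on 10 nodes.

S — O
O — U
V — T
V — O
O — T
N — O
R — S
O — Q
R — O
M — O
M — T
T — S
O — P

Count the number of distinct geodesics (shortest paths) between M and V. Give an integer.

The shortest distance is 2. The length-2 paths are: M–O–V; M–T–V.
That gives 2 distinct shortest paths.

2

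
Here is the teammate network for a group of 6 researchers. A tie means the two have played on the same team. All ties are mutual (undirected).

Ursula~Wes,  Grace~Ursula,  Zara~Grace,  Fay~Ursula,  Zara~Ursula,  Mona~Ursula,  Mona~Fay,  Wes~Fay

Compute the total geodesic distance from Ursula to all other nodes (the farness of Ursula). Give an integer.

Distances from Ursula: Fay:1, Grace:1, Mona:1, Wes:1, Zara:1.
Sum = 1 + 1 + 1 + 1 + 1 = 5.

5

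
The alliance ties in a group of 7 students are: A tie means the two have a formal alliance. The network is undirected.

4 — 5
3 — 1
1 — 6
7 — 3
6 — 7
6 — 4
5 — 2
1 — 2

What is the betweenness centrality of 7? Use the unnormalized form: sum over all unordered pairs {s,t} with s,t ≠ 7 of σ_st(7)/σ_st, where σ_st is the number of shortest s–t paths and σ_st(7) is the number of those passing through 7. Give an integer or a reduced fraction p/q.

Pairs whose geodesics pass through 7 — 3–6: 1/2; 3–4: 1/2.
All other pairs contribute 0.
Summing the contributions gives betweenness(7) = 1.

1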